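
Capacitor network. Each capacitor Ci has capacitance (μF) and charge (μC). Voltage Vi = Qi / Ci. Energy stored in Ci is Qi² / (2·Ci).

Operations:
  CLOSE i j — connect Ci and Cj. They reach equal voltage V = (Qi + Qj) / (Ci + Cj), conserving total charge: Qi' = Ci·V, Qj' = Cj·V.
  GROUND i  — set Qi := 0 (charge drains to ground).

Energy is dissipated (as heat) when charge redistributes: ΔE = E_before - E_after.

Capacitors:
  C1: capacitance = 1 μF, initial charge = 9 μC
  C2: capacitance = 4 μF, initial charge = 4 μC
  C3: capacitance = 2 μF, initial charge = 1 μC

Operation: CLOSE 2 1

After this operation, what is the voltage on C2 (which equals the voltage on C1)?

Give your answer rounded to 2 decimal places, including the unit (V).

Initial: C1(1μF, Q=9μC, V=9.00V), C2(4μF, Q=4μC, V=1.00V), C3(2μF, Q=1μC, V=0.50V)
Op 1: CLOSE 2-1: Q_total=13.00, C_total=5.00, V=2.60; Q2=10.40, Q1=2.60; dissipated=25.600

Answer: 2.60 V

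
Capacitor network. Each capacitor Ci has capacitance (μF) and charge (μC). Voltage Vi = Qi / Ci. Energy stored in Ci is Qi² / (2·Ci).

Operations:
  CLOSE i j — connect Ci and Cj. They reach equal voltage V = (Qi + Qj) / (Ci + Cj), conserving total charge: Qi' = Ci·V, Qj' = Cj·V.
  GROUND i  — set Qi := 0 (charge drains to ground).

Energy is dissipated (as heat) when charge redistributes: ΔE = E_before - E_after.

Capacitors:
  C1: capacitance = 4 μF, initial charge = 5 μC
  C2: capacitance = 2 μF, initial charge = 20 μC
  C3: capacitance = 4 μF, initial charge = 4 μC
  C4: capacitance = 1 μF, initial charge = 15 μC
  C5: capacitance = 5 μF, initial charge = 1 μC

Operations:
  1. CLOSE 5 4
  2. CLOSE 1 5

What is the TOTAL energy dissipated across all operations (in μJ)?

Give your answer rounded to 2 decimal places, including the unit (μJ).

Initial: C1(4μF, Q=5μC, V=1.25V), C2(2μF, Q=20μC, V=10.00V), C3(4μF, Q=4μC, V=1.00V), C4(1μF, Q=15μC, V=15.00V), C5(5μF, Q=1μC, V=0.20V)
Op 1: CLOSE 5-4: Q_total=16.00, C_total=6.00, V=2.67; Q5=13.33, Q4=2.67; dissipated=91.267
Op 2: CLOSE 1-5: Q_total=18.33, C_total=9.00, V=2.04; Q1=8.15, Q5=10.19; dissipated=2.230
Total dissipated: 93.497 μJ

Answer: 93.50 μJ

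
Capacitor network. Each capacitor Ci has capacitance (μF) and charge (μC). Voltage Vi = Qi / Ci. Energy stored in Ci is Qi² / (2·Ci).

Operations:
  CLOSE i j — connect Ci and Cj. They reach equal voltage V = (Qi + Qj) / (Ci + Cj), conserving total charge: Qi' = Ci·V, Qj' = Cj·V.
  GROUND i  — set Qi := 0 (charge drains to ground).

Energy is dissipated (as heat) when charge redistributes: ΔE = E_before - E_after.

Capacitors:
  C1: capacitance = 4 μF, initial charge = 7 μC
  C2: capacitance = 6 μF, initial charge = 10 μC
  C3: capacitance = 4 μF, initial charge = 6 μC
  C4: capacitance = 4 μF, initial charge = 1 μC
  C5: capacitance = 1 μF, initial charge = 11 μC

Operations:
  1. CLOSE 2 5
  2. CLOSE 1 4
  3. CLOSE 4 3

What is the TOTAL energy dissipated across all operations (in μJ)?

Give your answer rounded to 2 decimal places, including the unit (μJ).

Initial: C1(4μF, Q=7μC, V=1.75V), C2(6μF, Q=10μC, V=1.67V), C3(4μF, Q=6μC, V=1.50V), C4(4μF, Q=1μC, V=0.25V), C5(1μF, Q=11μC, V=11.00V)
Op 1: CLOSE 2-5: Q_total=21.00, C_total=7.00, V=3.00; Q2=18.00, Q5=3.00; dissipated=37.333
Op 2: CLOSE 1-4: Q_total=8.00, C_total=8.00, V=1.00; Q1=4.00, Q4=4.00; dissipated=2.250
Op 3: CLOSE 4-3: Q_total=10.00, C_total=8.00, V=1.25; Q4=5.00, Q3=5.00; dissipated=0.250
Total dissipated: 39.833 μJ

Answer: 39.83 μJ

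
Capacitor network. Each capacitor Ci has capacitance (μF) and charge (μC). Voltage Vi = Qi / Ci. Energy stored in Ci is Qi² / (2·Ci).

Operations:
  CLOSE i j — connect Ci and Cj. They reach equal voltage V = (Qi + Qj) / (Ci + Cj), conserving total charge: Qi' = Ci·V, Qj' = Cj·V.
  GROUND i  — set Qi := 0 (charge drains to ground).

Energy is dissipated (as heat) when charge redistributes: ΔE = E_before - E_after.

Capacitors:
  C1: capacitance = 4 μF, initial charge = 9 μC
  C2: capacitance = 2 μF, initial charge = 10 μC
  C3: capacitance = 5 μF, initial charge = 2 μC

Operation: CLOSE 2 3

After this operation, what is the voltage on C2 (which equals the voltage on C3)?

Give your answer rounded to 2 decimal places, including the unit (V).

Answer: 1.71 V

Derivation:
Initial: C1(4μF, Q=9μC, V=2.25V), C2(2μF, Q=10μC, V=5.00V), C3(5μF, Q=2μC, V=0.40V)
Op 1: CLOSE 2-3: Q_total=12.00, C_total=7.00, V=1.71; Q2=3.43, Q3=8.57; dissipated=15.114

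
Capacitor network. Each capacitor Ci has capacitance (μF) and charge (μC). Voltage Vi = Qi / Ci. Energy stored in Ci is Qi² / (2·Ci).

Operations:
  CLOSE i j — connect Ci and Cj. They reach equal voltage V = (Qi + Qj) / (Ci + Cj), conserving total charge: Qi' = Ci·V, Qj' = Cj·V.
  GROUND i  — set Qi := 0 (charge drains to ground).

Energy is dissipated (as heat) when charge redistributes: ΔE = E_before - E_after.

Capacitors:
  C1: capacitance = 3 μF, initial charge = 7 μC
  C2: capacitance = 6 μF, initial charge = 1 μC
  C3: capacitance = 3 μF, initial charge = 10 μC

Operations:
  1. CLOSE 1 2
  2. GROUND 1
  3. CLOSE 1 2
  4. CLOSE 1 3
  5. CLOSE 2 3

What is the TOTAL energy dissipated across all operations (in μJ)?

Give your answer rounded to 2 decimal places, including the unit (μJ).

Answer: 14.18 μJ

Derivation:
Initial: C1(3μF, Q=7μC, V=2.33V), C2(6μF, Q=1μC, V=0.17V), C3(3μF, Q=10μC, V=3.33V)
Op 1: CLOSE 1-2: Q_total=8.00, C_total=9.00, V=0.89; Q1=2.67, Q2=5.33; dissipated=4.694
Op 2: GROUND 1: Q1=0; energy lost=1.185
Op 3: CLOSE 1-2: Q_total=5.33, C_total=9.00, V=0.59; Q1=1.78, Q2=3.56; dissipated=0.790
Op 4: CLOSE 1-3: Q_total=11.78, C_total=6.00, V=1.96; Q1=5.89, Q3=5.89; dissipated=5.634
Op 5: CLOSE 2-3: Q_total=9.44, C_total=9.00, V=1.05; Q2=6.30, Q3=3.15; dissipated=1.878
Total dissipated: 14.181 μJ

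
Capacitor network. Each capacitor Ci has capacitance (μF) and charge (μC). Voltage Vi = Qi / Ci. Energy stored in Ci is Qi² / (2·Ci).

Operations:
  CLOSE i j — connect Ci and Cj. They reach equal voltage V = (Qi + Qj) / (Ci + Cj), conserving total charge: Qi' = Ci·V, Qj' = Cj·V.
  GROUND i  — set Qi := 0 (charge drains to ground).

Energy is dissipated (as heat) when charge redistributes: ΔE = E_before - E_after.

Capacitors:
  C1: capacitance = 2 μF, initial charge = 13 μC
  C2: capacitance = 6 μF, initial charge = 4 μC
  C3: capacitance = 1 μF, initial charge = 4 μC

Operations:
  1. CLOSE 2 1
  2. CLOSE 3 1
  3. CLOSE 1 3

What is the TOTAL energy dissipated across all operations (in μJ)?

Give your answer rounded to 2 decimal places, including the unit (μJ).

Initial: C1(2μF, Q=13μC, V=6.50V), C2(6μF, Q=4μC, V=0.67V), C3(1μF, Q=4μC, V=4.00V)
Op 1: CLOSE 2-1: Q_total=17.00, C_total=8.00, V=2.12; Q2=12.75, Q1=4.25; dissipated=25.521
Op 2: CLOSE 3-1: Q_total=8.25, C_total=3.00, V=2.75; Q3=2.75, Q1=5.50; dissipated=1.172
Op 3: CLOSE 1-3: Q_total=8.25, C_total=3.00, V=2.75; Q1=5.50, Q3=2.75; dissipated=0.000
Total dissipated: 26.693 μJ

Answer: 26.69 μJ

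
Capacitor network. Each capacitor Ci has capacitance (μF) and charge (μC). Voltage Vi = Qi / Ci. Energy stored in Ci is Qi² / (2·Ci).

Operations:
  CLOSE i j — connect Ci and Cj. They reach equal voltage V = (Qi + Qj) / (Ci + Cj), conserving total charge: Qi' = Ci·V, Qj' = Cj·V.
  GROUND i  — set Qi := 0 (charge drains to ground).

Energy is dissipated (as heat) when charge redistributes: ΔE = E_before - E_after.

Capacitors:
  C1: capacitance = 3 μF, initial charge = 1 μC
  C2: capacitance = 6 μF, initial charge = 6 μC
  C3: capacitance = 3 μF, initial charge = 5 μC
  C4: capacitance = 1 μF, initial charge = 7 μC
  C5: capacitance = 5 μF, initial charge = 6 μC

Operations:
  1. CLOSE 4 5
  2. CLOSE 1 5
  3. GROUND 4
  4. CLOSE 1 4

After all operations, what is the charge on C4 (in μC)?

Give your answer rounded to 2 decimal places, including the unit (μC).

Initial: C1(3μF, Q=1μC, V=0.33V), C2(6μF, Q=6μC, V=1.00V), C3(3μF, Q=5μC, V=1.67V), C4(1μF, Q=7μC, V=7.00V), C5(5μF, Q=6μC, V=1.20V)
Op 1: CLOSE 4-5: Q_total=13.00, C_total=6.00, V=2.17; Q4=2.17, Q5=10.83; dissipated=14.017
Op 2: CLOSE 1-5: Q_total=11.83, C_total=8.00, V=1.48; Q1=4.44, Q5=7.40; dissipated=3.151
Op 3: GROUND 4: Q4=0; energy lost=2.347
Op 4: CLOSE 1-4: Q_total=4.44, C_total=4.00, V=1.11; Q1=3.33, Q4=1.11; dissipated=0.820
Final charges: Q1=3.33, Q2=6.00, Q3=5.00, Q4=1.11, Q5=7.40

Answer: 1.11 μC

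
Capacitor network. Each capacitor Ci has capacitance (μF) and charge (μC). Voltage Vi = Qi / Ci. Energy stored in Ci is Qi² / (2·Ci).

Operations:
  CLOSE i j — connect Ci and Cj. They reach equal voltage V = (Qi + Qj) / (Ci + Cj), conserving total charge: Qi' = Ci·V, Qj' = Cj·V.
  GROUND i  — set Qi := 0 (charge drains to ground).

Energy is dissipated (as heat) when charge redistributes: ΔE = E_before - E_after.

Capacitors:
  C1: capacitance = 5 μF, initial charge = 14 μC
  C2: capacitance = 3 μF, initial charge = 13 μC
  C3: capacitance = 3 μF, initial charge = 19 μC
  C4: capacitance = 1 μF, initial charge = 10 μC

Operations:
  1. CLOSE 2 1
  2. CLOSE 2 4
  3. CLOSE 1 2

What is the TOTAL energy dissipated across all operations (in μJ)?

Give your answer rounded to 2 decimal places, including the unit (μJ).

Answer: 21.23 μJ

Derivation:
Initial: C1(5μF, Q=14μC, V=2.80V), C2(3μF, Q=13μC, V=4.33V), C3(3μF, Q=19μC, V=6.33V), C4(1μF, Q=10μC, V=10.00V)
Op 1: CLOSE 2-1: Q_total=27.00, C_total=8.00, V=3.38; Q2=10.12, Q1=16.88; dissipated=2.204
Op 2: CLOSE 2-4: Q_total=20.12, C_total=4.00, V=5.03; Q2=15.09, Q4=5.03; dissipated=16.459
Op 3: CLOSE 1-2: Q_total=31.97, C_total=8.00, V=4.00; Q1=19.98, Q2=11.99; dissipated=2.572
Total dissipated: 21.235 μJ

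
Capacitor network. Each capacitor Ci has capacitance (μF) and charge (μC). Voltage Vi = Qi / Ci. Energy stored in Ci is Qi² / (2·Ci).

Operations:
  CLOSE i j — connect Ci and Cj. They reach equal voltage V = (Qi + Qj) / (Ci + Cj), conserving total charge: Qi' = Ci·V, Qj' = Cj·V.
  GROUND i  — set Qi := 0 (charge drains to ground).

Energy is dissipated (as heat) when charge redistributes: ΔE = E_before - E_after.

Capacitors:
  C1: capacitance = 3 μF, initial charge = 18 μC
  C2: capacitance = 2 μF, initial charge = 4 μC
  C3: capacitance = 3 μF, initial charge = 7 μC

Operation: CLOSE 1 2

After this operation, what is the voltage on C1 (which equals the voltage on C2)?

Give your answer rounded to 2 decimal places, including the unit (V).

Answer: 4.40 V

Derivation:
Initial: C1(3μF, Q=18μC, V=6.00V), C2(2μF, Q=4μC, V=2.00V), C3(3μF, Q=7μC, V=2.33V)
Op 1: CLOSE 1-2: Q_total=22.00, C_total=5.00, V=4.40; Q1=13.20, Q2=8.80; dissipated=9.600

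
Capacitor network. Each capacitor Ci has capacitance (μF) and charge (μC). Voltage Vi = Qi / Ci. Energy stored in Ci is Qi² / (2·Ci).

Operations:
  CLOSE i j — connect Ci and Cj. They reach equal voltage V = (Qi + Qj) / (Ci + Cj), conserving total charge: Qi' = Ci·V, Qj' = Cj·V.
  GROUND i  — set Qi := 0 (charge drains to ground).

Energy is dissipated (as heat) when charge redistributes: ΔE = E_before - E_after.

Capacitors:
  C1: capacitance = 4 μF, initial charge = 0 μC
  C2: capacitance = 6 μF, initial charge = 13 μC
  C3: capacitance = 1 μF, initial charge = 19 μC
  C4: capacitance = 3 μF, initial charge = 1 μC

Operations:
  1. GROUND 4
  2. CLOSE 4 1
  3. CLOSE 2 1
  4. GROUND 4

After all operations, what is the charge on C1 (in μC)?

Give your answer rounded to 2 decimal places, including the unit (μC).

Initial: C1(4μF, Q=0μC, V=0.00V), C2(6μF, Q=13μC, V=2.17V), C3(1μF, Q=19μC, V=19.00V), C4(3μF, Q=1μC, V=0.33V)
Op 1: GROUND 4: Q4=0; energy lost=0.167
Op 2: CLOSE 4-1: Q_total=0.00, C_total=7.00, V=0.00; Q4=0.00, Q1=0.00; dissipated=0.000
Op 3: CLOSE 2-1: Q_total=13.00, C_total=10.00, V=1.30; Q2=7.80, Q1=5.20; dissipated=5.633
Op 4: GROUND 4: Q4=0; energy lost=0.000
Final charges: Q1=5.20, Q2=7.80, Q3=19.00, Q4=0.00

Answer: 5.20 μC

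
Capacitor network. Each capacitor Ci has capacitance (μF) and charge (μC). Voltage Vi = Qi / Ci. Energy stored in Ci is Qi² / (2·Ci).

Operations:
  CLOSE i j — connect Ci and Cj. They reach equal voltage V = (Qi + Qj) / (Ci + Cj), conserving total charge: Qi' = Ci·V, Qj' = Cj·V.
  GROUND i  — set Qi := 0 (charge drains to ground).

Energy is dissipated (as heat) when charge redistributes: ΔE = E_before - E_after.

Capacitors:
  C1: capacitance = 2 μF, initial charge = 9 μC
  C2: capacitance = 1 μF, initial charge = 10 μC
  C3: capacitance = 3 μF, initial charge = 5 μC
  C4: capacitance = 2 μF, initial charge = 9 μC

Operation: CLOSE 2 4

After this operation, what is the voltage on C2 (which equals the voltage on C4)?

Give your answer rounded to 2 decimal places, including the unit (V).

Initial: C1(2μF, Q=9μC, V=4.50V), C2(1μF, Q=10μC, V=10.00V), C3(3μF, Q=5μC, V=1.67V), C4(2μF, Q=9μC, V=4.50V)
Op 1: CLOSE 2-4: Q_total=19.00, C_total=3.00, V=6.33; Q2=6.33, Q4=12.67; dissipated=10.083

Answer: 6.33 V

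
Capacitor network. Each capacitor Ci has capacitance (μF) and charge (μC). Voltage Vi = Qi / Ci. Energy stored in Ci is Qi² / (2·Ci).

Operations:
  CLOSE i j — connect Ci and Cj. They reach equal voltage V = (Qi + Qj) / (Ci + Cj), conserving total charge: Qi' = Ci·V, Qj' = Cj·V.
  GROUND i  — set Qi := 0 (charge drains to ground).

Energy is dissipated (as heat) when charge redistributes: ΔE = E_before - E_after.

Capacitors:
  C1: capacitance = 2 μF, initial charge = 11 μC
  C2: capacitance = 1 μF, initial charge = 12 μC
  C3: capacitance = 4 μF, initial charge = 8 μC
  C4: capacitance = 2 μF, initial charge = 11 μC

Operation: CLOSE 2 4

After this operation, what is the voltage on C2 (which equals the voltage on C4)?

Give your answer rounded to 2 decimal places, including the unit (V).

Answer: 7.67 V

Derivation:
Initial: C1(2μF, Q=11μC, V=5.50V), C2(1μF, Q=12μC, V=12.00V), C3(4μF, Q=8μC, V=2.00V), C4(2μF, Q=11μC, V=5.50V)
Op 1: CLOSE 2-4: Q_total=23.00, C_total=3.00, V=7.67; Q2=7.67, Q4=15.33; dissipated=14.083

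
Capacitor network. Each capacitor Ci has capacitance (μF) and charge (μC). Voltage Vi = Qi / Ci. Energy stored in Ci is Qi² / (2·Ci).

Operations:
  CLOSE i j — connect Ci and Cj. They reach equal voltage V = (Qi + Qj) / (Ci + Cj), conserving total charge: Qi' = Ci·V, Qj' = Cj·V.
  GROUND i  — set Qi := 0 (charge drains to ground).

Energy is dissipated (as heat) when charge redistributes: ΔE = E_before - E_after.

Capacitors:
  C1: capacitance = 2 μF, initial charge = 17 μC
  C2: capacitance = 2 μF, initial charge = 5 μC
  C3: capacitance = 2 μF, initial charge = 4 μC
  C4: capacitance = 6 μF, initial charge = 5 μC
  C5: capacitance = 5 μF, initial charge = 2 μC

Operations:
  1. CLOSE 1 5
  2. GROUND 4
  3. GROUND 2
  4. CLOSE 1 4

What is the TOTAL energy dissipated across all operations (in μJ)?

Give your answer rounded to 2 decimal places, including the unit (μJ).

Initial: C1(2μF, Q=17μC, V=8.50V), C2(2μF, Q=5μC, V=2.50V), C3(2μF, Q=4μC, V=2.00V), C4(6μF, Q=5μC, V=0.83V), C5(5μF, Q=2μC, V=0.40V)
Op 1: CLOSE 1-5: Q_total=19.00, C_total=7.00, V=2.71; Q1=5.43, Q5=13.57; dissipated=46.864
Op 2: GROUND 4: Q4=0; energy lost=2.083
Op 3: GROUND 2: Q2=0; energy lost=6.250
Op 4: CLOSE 1-4: Q_total=5.43, C_total=8.00, V=0.68; Q1=1.36, Q4=4.07; dissipated=5.526
Total dissipated: 60.723 μJ

Answer: 60.72 μJ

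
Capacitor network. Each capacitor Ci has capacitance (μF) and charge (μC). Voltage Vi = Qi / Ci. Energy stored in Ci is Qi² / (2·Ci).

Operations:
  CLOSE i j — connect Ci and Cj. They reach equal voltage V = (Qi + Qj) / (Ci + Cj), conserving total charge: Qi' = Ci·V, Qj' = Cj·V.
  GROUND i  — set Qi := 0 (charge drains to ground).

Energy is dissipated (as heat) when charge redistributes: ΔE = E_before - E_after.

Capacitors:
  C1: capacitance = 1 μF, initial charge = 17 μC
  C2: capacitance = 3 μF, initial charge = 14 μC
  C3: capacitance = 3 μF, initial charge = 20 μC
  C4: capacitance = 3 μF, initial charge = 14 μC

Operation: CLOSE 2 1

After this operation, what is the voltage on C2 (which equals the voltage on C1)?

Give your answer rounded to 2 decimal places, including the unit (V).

Answer: 7.75 V

Derivation:
Initial: C1(1μF, Q=17μC, V=17.00V), C2(3μF, Q=14μC, V=4.67V), C3(3μF, Q=20μC, V=6.67V), C4(3μF, Q=14μC, V=4.67V)
Op 1: CLOSE 2-1: Q_total=31.00, C_total=4.00, V=7.75; Q2=23.25, Q1=7.75; dissipated=57.042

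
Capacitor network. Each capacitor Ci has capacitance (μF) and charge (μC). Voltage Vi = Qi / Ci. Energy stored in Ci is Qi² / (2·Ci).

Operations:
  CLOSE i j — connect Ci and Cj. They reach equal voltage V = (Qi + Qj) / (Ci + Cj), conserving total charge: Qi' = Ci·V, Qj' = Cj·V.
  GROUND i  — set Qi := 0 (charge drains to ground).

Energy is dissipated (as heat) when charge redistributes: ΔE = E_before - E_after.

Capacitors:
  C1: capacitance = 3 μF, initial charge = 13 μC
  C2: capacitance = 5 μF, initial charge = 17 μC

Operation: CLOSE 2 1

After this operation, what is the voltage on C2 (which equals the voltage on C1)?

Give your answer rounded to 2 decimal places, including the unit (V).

Answer: 3.75 V

Derivation:
Initial: C1(3μF, Q=13μC, V=4.33V), C2(5μF, Q=17μC, V=3.40V)
Op 1: CLOSE 2-1: Q_total=30.00, C_total=8.00, V=3.75; Q2=18.75, Q1=11.25; dissipated=0.817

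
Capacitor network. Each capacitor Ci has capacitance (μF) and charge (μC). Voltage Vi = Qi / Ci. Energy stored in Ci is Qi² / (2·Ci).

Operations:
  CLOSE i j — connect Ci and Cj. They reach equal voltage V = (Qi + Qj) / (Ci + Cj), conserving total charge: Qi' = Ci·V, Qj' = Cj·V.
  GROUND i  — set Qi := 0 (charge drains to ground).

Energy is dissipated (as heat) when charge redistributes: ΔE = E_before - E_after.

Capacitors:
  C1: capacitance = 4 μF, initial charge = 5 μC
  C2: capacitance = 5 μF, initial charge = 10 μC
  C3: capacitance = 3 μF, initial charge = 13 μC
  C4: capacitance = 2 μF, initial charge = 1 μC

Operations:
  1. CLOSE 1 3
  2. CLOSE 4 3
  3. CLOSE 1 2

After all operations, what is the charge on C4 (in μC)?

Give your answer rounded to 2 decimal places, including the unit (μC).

Initial: C1(4μF, Q=5μC, V=1.25V), C2(5μF, Q=10μC, V=2.00V), C3(3μF, Q=13μC, V=4.33V), C4(2μF, Q=1μC, V=0.50V)
Op 1: CLOSE 1-3: Q_total=18.00, C_total=7.00, V=2.57; Q1=10.29, Q3=7.71; dissipated=8.149
Op 2: CLOSE 4-3: Q_total=8.71, C_total=5.00, V=1.74; Q4=3.49, Q3=5.23; dissipated=2.574
Op 3: CLOSE 1-2: Q_total=20.29, C_total=9.00, V=2.25; Q1=9.02, Q2=11.27; dissipated=0.363
Final charges: Q1=9.02, Q2=11.27, Q3=5.23, Q4=3.49

Answer: 3.49 μC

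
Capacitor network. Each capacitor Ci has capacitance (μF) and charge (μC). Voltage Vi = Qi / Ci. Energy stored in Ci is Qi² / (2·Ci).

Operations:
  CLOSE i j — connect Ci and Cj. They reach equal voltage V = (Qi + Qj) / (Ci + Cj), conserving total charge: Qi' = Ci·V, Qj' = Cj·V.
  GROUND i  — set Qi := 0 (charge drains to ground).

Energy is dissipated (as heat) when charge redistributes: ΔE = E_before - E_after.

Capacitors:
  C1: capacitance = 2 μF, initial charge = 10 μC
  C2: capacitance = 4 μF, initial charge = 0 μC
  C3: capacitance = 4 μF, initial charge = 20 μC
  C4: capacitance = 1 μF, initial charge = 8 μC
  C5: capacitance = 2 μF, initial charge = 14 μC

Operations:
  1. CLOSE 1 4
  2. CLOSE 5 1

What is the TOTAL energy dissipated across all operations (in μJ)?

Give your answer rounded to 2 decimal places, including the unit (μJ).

Initial: C1(2μF, Q=10μC, V=5.00V), C2(4μF, Q=0μC, V=0.00V), C3(4μF, Q=20μC, V=5.00V), C4(1μF, Q=8μC, V=8.00V), C5(2μF, Q=14μC, V=7.00V)
Op 1: CLOSE 1-4: Q_total=18.00, C_total=3.00, V=6.00; Q1=12.00, Q4=6.00; dissipated=3.000
Op 2: CLOSE 5-1: Q_total=26.00, C_total=4.00, V=6.50; Q5=13.00, Q1=13.00; dissipated=0.500
Total dissipated: 3.500 μJ

Answer: 3.50 μJ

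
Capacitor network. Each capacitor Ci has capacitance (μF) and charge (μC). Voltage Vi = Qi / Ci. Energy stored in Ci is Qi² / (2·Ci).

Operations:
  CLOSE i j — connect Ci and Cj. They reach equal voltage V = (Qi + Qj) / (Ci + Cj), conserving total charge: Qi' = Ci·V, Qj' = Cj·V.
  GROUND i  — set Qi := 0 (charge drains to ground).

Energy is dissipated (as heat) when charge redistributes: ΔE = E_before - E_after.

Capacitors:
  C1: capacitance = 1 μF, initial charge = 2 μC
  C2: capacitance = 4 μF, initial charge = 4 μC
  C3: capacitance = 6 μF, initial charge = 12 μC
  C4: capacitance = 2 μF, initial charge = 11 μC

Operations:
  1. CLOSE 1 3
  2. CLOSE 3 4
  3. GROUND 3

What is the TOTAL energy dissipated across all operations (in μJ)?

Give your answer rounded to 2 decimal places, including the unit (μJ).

Initial: C1(1μF, Q=2μC, V=2.00V), C2(4μF, Q=4μC, V=1.00V), C3(6μF, Q=12μC, V=2.00V), C4(2μF, Q=11μC, V=5.50V)
Op 1: CLOSE 1-3: Q_total=14.00, C_total=7.00, V=2.00; Q1=2.00, Q3=12.00; dissipated=0.000
Op 2: CLOSE 3-4: Q_total=23.00, C_total=8.00, V=2.88; Q3=17.25, Q4=5.75; dissipated=9.188
Op 3: GROUND 3: Q3=0; energy lost=24.797
Total dissipated: 33.984 μJ

Answer: 33.98 μJ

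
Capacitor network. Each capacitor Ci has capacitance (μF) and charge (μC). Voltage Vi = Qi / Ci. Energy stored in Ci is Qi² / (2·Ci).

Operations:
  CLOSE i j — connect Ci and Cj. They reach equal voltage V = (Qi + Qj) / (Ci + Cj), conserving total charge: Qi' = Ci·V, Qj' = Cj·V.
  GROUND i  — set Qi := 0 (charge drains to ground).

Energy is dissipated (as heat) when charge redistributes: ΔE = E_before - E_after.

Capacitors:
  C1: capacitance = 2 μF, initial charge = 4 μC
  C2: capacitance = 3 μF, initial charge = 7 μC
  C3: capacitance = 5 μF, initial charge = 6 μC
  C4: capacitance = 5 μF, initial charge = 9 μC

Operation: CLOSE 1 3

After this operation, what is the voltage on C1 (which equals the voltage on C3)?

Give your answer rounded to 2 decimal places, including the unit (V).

Answer: 1.43 V

Derivation:
Initial: C1(2μF, Q=4μC, V=2.00V), C2(3μF, Q=7μC, V=2.33V), C3(5μF, Q=6μC, V=1.20V), C4(5μF, Q=9μC, V=1.80V)
Op 1: CLOSE 1-3: Q_total=10.00, C_total=7.00, V=1.43; Q1=2.86, Q3=7.14; dissipated=0.457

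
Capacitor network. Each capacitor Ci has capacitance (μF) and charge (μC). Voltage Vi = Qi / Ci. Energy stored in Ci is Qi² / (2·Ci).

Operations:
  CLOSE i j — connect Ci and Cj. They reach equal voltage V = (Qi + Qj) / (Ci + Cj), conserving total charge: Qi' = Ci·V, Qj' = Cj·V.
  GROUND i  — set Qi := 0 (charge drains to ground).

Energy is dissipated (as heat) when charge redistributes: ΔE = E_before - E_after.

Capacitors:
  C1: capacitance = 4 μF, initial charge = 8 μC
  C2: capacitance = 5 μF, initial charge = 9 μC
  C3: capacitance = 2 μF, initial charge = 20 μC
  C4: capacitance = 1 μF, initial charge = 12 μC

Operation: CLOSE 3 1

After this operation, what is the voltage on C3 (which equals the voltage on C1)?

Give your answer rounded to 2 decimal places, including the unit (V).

Answer: 4.67 V

Derivation:
Initial: C1(4μF, Q=8μC, V=2.00V), C2(5μF, Q=9μC, V=1.80V), C3(2μF, Q=20μC, V=10.00V), C4(1μF, Q=12μC, V=12.00V)
Op 1: CLOSE 3-1: Q_total=28.00, C_total=6.00, V=4.67; Q3=9.33, Q1=18.67; dissipated=42.667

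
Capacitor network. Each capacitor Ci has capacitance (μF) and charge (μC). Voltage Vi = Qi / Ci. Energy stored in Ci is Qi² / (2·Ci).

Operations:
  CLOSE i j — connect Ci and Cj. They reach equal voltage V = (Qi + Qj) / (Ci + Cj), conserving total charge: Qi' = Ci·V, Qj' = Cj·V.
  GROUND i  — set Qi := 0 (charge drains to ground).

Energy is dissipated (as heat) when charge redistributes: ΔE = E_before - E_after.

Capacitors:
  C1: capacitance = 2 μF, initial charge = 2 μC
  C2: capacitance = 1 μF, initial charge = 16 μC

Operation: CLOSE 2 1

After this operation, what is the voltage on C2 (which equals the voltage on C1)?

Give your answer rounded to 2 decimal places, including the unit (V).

Initial: C1(2μF, Q=2μC, V=1.00V), C2(1μF, Q=16μC, V=16.00V)
Op 1: CLOSE 2-1: Q_total=18.00, C_total=3.00, V=6.00; Q2=6.00, Q1=12.00; dissipated=75.000

Answer: 6.00 V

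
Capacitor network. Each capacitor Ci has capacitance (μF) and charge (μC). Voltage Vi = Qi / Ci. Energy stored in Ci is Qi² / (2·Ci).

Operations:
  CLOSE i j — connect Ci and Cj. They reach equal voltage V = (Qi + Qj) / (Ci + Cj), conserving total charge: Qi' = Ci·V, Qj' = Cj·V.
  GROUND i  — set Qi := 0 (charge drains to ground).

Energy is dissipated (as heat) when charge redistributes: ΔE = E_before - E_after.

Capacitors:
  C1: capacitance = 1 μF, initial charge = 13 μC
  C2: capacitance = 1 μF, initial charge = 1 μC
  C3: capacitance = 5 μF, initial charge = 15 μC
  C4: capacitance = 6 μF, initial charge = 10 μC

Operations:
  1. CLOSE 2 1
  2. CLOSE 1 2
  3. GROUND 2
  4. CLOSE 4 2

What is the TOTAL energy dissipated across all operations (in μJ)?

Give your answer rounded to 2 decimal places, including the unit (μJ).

Answer: 61.69 μJ

Derivation:
Initial: C1(1μF, Q=13μC, V=13.00V), C2(1μF, Q=1μC, V=1.00V), C3(5μF, Q=15μC, V=3.00V), C4(6μF, Q=10μC, V=1.67V)
Op 1: CLOSE 2-1: Q_total=14.00, C_total=2.00, V=7.00; Q2=7.00, Q1=7.00; dissipated=36.000
Op 2: CLOSE 1-2: Q_total=14.00, C_total=2.00, V=7.00; Q1=7.00, Q2=7.00; dissipated=0.000
Op 3: GROUND 2: Q2=0; energy lost=24.500
Op 4: CLOSE 4-2: Q_total=10.00, C_total=7.00, V=1.43; Q4=8.57, Q2=1.43; dissipated=1.190
Total dissipated: 61.690 μJ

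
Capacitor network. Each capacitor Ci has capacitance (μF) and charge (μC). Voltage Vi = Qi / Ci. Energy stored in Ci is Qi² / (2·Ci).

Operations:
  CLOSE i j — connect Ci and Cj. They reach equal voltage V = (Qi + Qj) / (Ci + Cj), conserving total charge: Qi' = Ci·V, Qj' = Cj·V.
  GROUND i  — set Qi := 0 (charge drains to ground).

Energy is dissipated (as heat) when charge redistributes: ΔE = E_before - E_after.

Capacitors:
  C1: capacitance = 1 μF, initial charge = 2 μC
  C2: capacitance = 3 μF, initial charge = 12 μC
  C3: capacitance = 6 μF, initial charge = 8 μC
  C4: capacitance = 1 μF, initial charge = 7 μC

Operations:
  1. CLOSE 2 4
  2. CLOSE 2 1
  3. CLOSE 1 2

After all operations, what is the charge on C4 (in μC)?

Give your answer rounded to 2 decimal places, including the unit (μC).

Answer: 4.75 μC

Derivation:
Initial: C1(1μF, Q=2μC, V=2.00V), C2(3μF, Q=12μC, V=4.00V), C3(6μF, Q=8μC, V=1.33V), C4(1μF, Q=7μC, V=7.00V)
Op 1: CLOSE 2-4: Q_total=19.00, C_total=4.00, V=4.75; Q2=14.25, Q4=4.75; dissipated=3.375
Op 2: CLOSE 2-1: Q_total=16.25, C_total=4.00, V=4.06; Q2=12.19, Q1=4.06; dissipated=2.836
Op 3: CLOSE 1-2: Q_total=16.25, C_total=4.00, V=4.06; Q1=4.06, Q2=12.19; dissipated=0.000
Final charges: Q1=4.06, Q2=12.19, Q3=8.00, Q4=4.75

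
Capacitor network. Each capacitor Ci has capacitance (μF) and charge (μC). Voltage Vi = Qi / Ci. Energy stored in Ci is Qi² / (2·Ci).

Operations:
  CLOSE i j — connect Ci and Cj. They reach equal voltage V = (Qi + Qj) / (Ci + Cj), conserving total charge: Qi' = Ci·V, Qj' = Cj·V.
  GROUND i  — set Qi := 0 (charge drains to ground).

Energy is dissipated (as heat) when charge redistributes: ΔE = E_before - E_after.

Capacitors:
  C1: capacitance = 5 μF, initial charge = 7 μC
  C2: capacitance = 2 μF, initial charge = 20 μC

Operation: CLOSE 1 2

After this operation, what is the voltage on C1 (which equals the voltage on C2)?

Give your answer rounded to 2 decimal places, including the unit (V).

Answer: 3.86 V

Derivation:
Initial: C1(5μF, Q=7μC, V=1.40V), C2(2μF, Q=20μC, V=10.00V)
Op 1: CLOSE 1-2: Q_total=27.00, C_total=7.00, V=3.86; Q1=19.29, Q2=7.71; dissipated=52.829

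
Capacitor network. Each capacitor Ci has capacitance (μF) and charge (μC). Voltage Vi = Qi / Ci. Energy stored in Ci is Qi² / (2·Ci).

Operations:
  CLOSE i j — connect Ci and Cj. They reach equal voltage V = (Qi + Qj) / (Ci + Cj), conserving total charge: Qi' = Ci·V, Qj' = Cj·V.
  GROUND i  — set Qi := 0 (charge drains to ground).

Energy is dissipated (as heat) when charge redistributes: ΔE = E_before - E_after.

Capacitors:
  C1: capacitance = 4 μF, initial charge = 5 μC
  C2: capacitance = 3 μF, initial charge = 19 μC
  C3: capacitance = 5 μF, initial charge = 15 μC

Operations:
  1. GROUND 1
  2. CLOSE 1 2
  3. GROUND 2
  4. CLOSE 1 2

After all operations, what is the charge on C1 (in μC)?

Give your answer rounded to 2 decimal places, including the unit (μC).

Answer: 6.20 μC

Derivation:
Initial: C1(4μF, Q=5μC, V=1.25V), C2(3μF, Q=19μC, V=6.33V), C3(5μF, Q=15μC, V=3.00V)
Op 1: GROUND 1: Q1=0; energy lost=3.125
Op 2: CLOSE 1-2: Q_total=19.00, C_total=7.00, V=2.71; Q1=10.86, Q2=8.14; dissipated=34.381
Op 3: GROUND 2: Q2=0; energy lost=11.051
Op 4: CLOSE 1-2: Q_total=10.86, C_total=7.00, V=1.55; Q1=6.20, Q2=4.65; dissipated=6.315
Final charges: Q1=6.20, Q2=4.65, Q3=15.00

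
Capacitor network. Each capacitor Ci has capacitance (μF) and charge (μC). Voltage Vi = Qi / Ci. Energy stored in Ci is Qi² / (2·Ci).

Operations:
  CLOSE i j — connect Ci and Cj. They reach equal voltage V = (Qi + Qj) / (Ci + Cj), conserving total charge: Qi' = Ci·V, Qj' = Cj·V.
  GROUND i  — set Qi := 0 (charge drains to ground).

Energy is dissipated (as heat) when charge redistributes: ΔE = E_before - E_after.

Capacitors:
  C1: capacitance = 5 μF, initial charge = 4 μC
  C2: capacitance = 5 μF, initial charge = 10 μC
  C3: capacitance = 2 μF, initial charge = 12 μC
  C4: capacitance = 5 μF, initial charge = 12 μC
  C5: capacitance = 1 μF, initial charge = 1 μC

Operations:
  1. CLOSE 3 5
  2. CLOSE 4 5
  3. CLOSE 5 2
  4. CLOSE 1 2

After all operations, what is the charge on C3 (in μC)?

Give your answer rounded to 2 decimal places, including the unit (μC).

Answer: 8.67 μC

Derivation:
Initial: C1(5μF, Q=4μC, V=0.80V), C2(5μF, Q=10μC, V=2.00V), C3(2μF, Q=12μC, V=6.00V), C4(5μF, Q=12μC, V=2.40V), C5(1μF, Q=1μC, V=1.00V)
Op 1: CLOSE 3-5: Q_total=13.00, C_total=3.00, V=4.33; Q3=8.67, Q5=4.33; dissipated=8.333
Op 2: CLOSE 4-5: Q_total=16.33, C_total=6.00, V=2.72; Q4=13.61, Q5=2.72; dissipated=1.557
Op 3: CLOSE 5-2: Q_total=12.72, C_total=6.00, V=2.12; Q5=2.12, Q2=10.60; dissipated=0.217
Op 4: CLOSE 1-2: Q_total=14.60, C_total=10.00, V=1.46; Q1=7.30, Q2=7.30; dissipated=2.179
Final charges: Q1=7.30, Q2=7.30, Q3=8.67, Q4=13.61, Q5=2.12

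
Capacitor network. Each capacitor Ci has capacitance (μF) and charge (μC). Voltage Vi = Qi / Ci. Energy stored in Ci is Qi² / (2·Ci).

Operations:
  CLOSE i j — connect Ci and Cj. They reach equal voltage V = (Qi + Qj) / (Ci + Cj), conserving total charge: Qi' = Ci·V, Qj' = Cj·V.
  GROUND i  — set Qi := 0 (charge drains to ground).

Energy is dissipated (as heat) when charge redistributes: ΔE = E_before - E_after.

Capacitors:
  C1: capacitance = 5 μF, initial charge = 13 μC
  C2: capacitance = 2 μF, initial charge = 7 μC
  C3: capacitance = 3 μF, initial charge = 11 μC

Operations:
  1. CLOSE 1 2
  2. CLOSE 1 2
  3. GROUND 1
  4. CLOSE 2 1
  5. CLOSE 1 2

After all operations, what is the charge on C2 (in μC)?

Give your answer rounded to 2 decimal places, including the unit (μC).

Initial: C1(5μF, Q=13μC, V=2.60V), C2(2μF, Q=7μC, V=3.50V), C3(3μF, Q=11μC, V=3.67V)
Op 1: CLOSE 1-2: Q_total=20.00, C_total=7.00, V=2.86; Q1=14.29, Q2=5.71; dissipated=0.579
Op 2: CLOSE 1-2: Q_total=20.00, C_total=7.00, V=2.86; Q1=14.29, Q2=5.71; dissipated=0.000
Op 3: GROUND 1: Q1=0; energy lost=20.408
Op 4: CLOSE 2-1: Q_total=5.71, C_total=7.00, V=0.82; Q2=1.63, Q1=4.08; dissipated=5.831
Op 5: CLOSE 1-2: Q_total=5.71, C_total=7.00, V=0.82; Q1=4.08, Q2=1.63; dissipated=0.000
Final charges: Q1=4.08, Q2=1.63, Q3=11.00

Answer: 1.63 μC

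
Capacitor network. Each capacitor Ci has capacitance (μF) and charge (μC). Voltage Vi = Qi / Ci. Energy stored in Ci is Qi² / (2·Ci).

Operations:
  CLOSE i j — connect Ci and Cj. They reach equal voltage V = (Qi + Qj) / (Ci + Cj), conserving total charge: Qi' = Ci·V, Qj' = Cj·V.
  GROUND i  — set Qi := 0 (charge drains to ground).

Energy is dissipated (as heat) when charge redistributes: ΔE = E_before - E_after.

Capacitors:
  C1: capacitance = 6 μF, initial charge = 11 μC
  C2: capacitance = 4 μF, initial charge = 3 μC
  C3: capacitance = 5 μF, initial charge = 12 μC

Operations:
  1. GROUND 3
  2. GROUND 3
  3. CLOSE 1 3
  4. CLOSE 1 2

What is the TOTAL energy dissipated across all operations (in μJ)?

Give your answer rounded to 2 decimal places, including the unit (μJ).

Initial: C1(6μF, Q=11μC, V=1.83V), C2(4μF, Q=3μC, V=0.75V), C3(5μF, Q=12μC, V=2.40V)
Op 1: GROUND 3: Q3=0; energy lost=14.400
Op 2: GROUND 3: Q3=0; energy lost=0.000
Op 3: CLOSE 1-3: Q_total=11.00, C_total=11.00, V=1.00; Q1=6.00, Q3=5.00; dissipated=4.583
Op 4: CLOSE 1-2: Q_total=9.00, C_total=10.00, V=0.90; Q1=5.40, Q2=3.60; dissipated=0.075
Total dissipated: 19.058 μJ

Answer: 19.06 μJ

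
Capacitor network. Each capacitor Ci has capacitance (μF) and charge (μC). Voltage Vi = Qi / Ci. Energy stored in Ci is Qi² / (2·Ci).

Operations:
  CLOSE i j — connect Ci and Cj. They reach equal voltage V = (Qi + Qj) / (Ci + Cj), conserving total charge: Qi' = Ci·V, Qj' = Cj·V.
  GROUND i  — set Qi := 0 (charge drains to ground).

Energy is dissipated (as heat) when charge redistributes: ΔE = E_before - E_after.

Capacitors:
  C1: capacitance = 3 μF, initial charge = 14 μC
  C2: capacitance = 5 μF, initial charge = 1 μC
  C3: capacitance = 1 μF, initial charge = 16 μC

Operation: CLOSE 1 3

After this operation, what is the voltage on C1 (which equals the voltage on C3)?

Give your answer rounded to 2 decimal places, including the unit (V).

Initial: C1(3μF, Q=14μC, V=4.67V), C2(5μF, Q=1μC, V=0.20V), C3(1μF, Q=16μC, V=16.00V)
Op 1: CLOSE 1-3: Q_total=30.00, C_total=4.00, V=7.50; Q1=22.50, Q3=7.50; dissipated=48.167

Answer: 7.50 V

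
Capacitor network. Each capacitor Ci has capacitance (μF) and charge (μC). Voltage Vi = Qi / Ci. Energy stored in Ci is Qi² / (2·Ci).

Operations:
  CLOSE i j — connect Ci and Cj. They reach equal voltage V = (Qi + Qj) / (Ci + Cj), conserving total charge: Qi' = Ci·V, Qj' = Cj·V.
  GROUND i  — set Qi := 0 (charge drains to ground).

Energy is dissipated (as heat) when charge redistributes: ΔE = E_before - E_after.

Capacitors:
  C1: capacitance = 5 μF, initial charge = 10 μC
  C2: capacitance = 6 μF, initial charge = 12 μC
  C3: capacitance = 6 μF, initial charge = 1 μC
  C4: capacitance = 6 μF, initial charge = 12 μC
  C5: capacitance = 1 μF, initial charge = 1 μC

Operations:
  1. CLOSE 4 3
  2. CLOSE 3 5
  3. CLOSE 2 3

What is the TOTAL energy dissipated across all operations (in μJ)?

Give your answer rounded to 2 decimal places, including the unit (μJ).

Answer: 6.34 μJ

Derivation:
Initial: C1(5μF, Q=10μC, V=2.00V), C2(6μF, Q=12μC, V=2.00V), C3(6μF, Q=1μC, V=0.17V), C4(6μF, Q=12μC, V=2.00V), C5(1μF, Q=1μC, V=1.00V)
Op 1: CLOSE 4-3: Q_total=13.00, C_total=12.00, V=1.08; Q4=6.50, Q3=6.50; dissipated=5.042
Op 2: CLOSE 3-5: Q_total=7.50, C_total=7.00, V=1.07; Q3=6.43, Q5=1.07; dissipated=0.003
Op 3: CLOSE 2-3: Q_total=18.43, C_total=12.00, V=1.54; Q2=9.21, Q3=9.21; dissipated=1.293
Total dissipated: 6.338 μJ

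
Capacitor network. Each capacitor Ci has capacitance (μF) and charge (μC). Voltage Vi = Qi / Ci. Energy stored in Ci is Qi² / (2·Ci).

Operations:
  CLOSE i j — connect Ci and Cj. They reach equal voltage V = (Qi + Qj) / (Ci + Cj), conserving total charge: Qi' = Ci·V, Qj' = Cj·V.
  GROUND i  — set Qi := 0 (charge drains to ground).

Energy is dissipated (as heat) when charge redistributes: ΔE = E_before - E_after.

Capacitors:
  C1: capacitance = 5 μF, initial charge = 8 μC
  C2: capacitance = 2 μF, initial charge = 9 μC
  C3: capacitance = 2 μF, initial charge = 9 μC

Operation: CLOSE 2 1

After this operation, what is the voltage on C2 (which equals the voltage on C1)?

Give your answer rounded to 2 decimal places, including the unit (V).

Answer: 2.43 V

Derivation:
Initial: C1(5μF, Q=8μC, V=1.60V), C2(2μF, Q=9μC, V=4.50V), C3(2μF, Q=9μC, V=4.50V)
Op 1: CLOSE 2-1: Q_total=17.00, C_total=7.00, V=2.43; Q2=4.86, Q1=12.14; dissipated=6.007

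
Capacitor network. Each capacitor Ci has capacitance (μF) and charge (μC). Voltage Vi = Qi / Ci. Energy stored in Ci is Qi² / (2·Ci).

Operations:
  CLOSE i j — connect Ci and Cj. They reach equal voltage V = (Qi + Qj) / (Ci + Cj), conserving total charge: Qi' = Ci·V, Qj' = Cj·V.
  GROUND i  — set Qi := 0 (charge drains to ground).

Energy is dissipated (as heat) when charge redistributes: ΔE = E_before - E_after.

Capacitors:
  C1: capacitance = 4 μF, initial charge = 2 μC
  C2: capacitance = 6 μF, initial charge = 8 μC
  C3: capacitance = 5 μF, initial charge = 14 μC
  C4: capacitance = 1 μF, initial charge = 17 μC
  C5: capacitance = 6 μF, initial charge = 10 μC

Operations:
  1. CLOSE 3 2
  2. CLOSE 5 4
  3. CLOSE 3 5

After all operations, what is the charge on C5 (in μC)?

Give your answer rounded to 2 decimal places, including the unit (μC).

Answer: 18.08 μC

Derivation:
Initial: C1(4μF, Q=2μC, V=0.50V), C2(6μF, Q=8μC, V=1.33V), C3(5μF, Q=14μC, V=2.80V), C4(1μF, Q=17μC, V=17.00V), C5(6μF, Q=10μC, V=1.67V)
Op 1: CLOSE 3-2: Q_total=22.00, C_total=11.00, V=2.00; Q3=10.00, Q2=12.00; dissipated=2.933
Op 2: CLOSE 5-4: Q_total=27.00, C_total=7.00, V=3.86; Q5=23.14, Q4=3.86; dissipated=100.762
Op 3: CLOSE 3-5: Q_total=33.14, C_total=11.00, V=3.01; Q3=15.06, Q5=18.08; dissipated=4.703
Final charges: Q1=2.00, Q2=12.00, Q3=15.06, Q4=3.86, Q5=18.08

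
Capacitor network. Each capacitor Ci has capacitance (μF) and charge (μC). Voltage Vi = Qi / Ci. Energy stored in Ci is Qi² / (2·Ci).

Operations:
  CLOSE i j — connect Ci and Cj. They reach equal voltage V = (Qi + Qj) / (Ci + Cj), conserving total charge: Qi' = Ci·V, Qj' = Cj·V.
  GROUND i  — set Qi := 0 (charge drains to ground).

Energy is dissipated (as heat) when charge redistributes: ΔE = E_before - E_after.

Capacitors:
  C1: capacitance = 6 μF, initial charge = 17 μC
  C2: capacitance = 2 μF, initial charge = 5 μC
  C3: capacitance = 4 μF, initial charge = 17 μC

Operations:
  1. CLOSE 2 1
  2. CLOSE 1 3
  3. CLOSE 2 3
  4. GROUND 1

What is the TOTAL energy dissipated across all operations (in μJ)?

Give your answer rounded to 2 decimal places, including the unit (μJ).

Initial: C1(6μF, Q=17μC, V=2.83V), C2(2μF, Q=5μC, V=2.50V), C3(4μF, Q=17μC, V=4.25V)
Op 1: CLOSE 2-1: Q_total=22.00, C_total=8.00, V=2.75; Q2=5.50, Q1=16.50; dissipated=0.083
Op 2: CLOSE 1-3: Q_total=33.50, C_total=10.00, V=3.35; Q1=20.10, Q3=13.40; dissipated=2.700
Op 3: CLOSE 2-3: Q_total=18.90, C_total=6.00, V=3.15; Q2=6.30, Q3=12.60; dissipated=0.240
Op 4: GROUND 1: Q1=0; energy lost=33.667
Total dissipated: 36.691 μJ

Answer: 36.69 μJ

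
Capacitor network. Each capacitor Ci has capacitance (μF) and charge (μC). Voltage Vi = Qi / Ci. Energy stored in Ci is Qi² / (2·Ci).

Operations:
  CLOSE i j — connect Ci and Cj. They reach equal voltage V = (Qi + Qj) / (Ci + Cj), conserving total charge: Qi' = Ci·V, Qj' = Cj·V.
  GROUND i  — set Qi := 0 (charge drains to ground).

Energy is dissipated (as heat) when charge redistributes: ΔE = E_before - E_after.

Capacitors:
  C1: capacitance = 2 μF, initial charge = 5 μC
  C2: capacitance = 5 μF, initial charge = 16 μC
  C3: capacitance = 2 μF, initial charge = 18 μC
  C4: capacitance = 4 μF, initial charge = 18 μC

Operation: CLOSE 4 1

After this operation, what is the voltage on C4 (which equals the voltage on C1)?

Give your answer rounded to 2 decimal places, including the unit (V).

Answer: 3.83 V

Derivation:
Initial: C1(2μF, Q=5μC, V=2.50V), C2(5μF, Q=16μC, V=3.20V), C3(2μF, Q=18μC, V=9.00V), C4(4μF, Q=18μC, V=4.50V)
Op 1: CLOSE 4-1: Q_total=23.00, C_total=6.00, V=3.83; Q4=15.33, Q1=7.67; dissipated=2.667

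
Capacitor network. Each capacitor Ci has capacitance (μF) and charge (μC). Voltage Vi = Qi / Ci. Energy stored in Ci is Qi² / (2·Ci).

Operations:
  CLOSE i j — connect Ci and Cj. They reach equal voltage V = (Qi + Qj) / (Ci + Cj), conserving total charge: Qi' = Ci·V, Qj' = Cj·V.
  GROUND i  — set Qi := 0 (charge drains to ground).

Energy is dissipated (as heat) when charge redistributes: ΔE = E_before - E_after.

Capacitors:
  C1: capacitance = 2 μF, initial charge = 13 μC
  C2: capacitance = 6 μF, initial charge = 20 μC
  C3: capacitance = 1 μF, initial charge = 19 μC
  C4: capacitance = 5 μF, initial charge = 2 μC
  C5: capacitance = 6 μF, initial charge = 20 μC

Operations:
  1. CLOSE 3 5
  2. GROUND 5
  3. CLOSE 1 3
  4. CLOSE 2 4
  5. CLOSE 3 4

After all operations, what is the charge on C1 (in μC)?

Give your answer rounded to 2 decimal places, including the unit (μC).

Answer: 12.38 μC

Derivation:
Initial: C1(2μF, Q=13μC, V=6.50V), C2(6μF, Q=20μC, V=3.33V), C3(1μF, Q=19μC, V=19.00V), C4(5μF, Q=2μC, V=0.40V), C5(6μF, Q=20μC, V=3.33V)
Op 1: CLOSE 3-5: Q_total=39.00, C_total=7.00, V=5.57; Q3=5.57, Q5=33.43; dissipated=105.190
Op 2: GROUND 5: Q5=0; energy lost=93.122
Op 3: CLOSE 1-3: Q_total=18.57, C_total=3.00, V=6.19; Q1=12.38, Q3=6.19; dissipated=0.287
Op 4: CLOSE 2-4: Q_total=22.00, C_total=11.00, V=2.00; Q2=12.00, Q4=10.00; dissipated=11.733
Op 5: CLOSE 3-4: Q_total=16.19, C_total=6.00, V=2.70; Q3=2.70, Q4=13.49; dissipated=7.317
Final charges: Q1=12.38, Q2=12.00, Q3=2.70, Q4=13.49, Q5=0.00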